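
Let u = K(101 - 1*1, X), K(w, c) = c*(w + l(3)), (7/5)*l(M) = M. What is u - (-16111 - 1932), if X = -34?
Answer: 101991/7 ≈ 14570.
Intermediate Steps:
l(M) = 5*M/7
K(w, c) = c*(15/7 + w) (K(w, c) = c*(w + (5/7)*3) = c*(w + 15/7) = c*(15/7 + w))
u = -24310/7 (u = (1/7)*(-34)*(15 + 7*(101 - 1*1)) = (1/7)*(-34)*(15 + 7*(101 - 1)) = (1/7)*(-34)*(15 + 7*100) = (1/7)*(-34)*(15 + 700) = (1/7)*(-34)*715 = -24310/7 ≈ -3472.9)
u - (-16111 - 1932) = -24310/7 - (-16111 - 1932) = -24310/7 - 1*(-18043) = -24310/7 + 18043 = 101991/7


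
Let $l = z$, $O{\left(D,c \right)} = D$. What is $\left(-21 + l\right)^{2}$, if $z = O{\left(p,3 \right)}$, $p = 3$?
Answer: $324$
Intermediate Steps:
$z = 3$
$l = 3$
$\left(-21 + l\right)^{2} = \left(-21 + 3\right)^{2} = \left(-18\right)^{2} = 324$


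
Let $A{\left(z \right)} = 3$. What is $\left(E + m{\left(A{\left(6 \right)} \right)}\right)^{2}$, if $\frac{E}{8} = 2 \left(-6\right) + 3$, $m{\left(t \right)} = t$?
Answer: $4761$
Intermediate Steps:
$E = -72$ ($E = 8 \left(2 \left(-6\right) + 3\right) = 8 \left(-12 + 3\right) = 8 \left(-9\right) = -72$)
$\left(E + m{\left(A{\left(6 \right)} \right)}\right)^{2} = \left(-72 + 3\right)^{2} = \left(-69\right)^{2} = 4761$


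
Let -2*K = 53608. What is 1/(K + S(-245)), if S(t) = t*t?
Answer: 1/33221 ≈ 3.0101e-5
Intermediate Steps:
K = -26804 (K = -1/2*53608 = -26804)
S(t) = t**2
1/(K + S(-245)) = 1/(-26804 + (-245)**2) = 1/(-26804 + 60025) = 1/33221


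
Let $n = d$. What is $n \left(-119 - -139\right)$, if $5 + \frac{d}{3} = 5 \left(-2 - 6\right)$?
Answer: $-2700$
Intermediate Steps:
$d = -135$ ($d = -15 + 3 \cdot 5 \left(-2 - 6\right) = -15 + 3 \cdot 5 \left(-8\right) = -15 + 3 \left(-40\right) = -15 - 120 = -135$)
$n = -135$
$n \left(-119 - -139\right) = - 135 \left(-119 - -139\right) = - 135 \left(-119 + 139\right) = \left(-135\right) 20 = -2700$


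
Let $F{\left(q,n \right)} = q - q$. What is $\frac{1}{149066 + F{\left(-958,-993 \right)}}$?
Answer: $\frac{1}{149066} \approx 6.7084 \cdot 10^{-6}$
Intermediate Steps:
$F{\left(q,n \right)} = 0$
$\frac{1}{149066 + F{\left(-958,-993 \right)}} = \frac{1}{149066 + 0} = \frac{1}{149066}$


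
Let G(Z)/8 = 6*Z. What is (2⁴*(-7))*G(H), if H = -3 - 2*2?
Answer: 37632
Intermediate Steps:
H = -7 (H = -3 - 4 = -7)
G(Z) = 48*Z (G(Z) = 8*(6*Z) = 48*Z)
(2⁴*(-7))*G(H) = (2⁴*(-7))*(48*(-7)) = (16*(-7))*(-336) = -112*(-336) = 37632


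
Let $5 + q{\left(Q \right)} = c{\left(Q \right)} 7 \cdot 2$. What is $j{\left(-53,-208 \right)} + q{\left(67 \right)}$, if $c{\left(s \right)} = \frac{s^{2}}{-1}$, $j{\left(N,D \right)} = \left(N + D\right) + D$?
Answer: $-63320$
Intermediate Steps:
$j{\left(N,D \right)} = N + 2 D$ ($j{\left(N,D \right)} = \left(D + N\right) + D = N + 2 D$)
$c{\left(s \right)} = - s^{2}$ ($c{\left(s \right)} = s^{2} \left(-1\right) = - s^{2}$)
$q{\left(Q \right)} = -5 - 14 Q^{2}$ ($q{\left(Q \right)} = -5 + - Q^{2} \cdot 7 \cdot 2 = -5 + - 7 Q^{2} \cdot 2 = -5 - 14 Q^{2}$)
$j{\left(-53,-208 \right)} + q{\left(67 \right)} = \left(-53 + 2 \left(-208\right)\right) - \left(5 + 14 \cdot 67^{2}\right) = \left(-53 - 416\right) - 62851 = -469 - 62851 = -63320$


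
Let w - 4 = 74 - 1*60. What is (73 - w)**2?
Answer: 3025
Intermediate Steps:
w = 18 (w = 4 + (74 - 1*60) = 4 + (74 - 60) = 4 + 14 = 18)
(73 - w)**2 = (73 - 1*18)**2 = (73 - 18)**2 = 55**2 = 3025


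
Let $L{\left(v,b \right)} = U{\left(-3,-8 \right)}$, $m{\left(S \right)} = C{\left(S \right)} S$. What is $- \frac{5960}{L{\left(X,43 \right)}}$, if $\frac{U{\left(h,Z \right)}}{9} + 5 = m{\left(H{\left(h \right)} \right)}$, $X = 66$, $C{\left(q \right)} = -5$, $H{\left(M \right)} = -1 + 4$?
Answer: $\frac{298}{9} \approx 33.111$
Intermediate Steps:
$H{\left(M \right)} = 3$
$m{\left(S \right)} = - 5 S$
$U{\left(h,Z \right)} = -180$ ($U{\left(h,Z \right)} = -45 + 9 \left(\left(-5\right) 3\right) = -45 + 9 \left(-15\right) = -45 - 135 = -180$)
$L{\left(v,b \right)} = -180$
$- \frac{5960}{L{\left(X,43 \right)}} = - \frac{5960}{-180} = \left(-5960\right) \left(- \frac{1}{180}\right) = \frac{298}{9}$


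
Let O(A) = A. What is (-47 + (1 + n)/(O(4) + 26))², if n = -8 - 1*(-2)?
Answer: 80089/36 ≈ 2224.7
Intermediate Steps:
n = -6 (n = -8 + 2 = -6)
(-47 + (1 + n)/(O(4) + 26))² = (-47 + (1 - 6)/(4 + 26))² = (-47 - 5/30)² = (-47 - 5*1/30)² = (-47 - ⅙)² = (-283/6)² = 80089/36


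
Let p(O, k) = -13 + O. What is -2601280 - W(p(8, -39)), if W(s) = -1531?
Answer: -2599749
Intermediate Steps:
-2601280 - W(p(8, -39)) = -2601280 - 1*(-1531) = -2601280 + 1531 = -2599749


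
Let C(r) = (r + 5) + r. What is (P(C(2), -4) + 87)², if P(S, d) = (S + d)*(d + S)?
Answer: 12544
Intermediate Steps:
C(r) = 5 + 2*r (C(r) = (5 + r) + r = 5 + 2*r)
P(S, d) = (S + d)² (P(S, d) = (S + d)*(S + d) = (S + d)²)
(P(C(2), -4) + 87)² = (((5 + 2*2) - 4)² + 87)² = (((5 + 4) - 4)² + 87)² = ((9 - 4)² + 87)² = (5² + 87)² = (25 + 87)² = 112² = 12544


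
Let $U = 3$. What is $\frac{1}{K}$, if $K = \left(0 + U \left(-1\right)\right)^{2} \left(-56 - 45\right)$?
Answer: $- \frac{1}{909} \approx -0.0011001$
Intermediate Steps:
$K = -909$ ($K = \left(0 + 3 \left(-1\right)\right)^{2} \left(-56 - 45\right) = \left(0 - 3\right)^{2} \left(-101\right) = \left(-3\right)^{2} \left(-101\right) = 9 \left(-101\right) = -909$)
$\frac{1}{K} = \frac{1}{-909} = - \frac{1}{909}$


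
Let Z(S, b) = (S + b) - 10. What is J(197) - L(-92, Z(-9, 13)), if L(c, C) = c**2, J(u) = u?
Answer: -8267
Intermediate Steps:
Z(S, b) = -10 + S + b
J(197) - L(-92, Z(-9, 13)) = 197 - 1*(-92)**2 = 197 - 1*8464 = 197 - 8464 = -8267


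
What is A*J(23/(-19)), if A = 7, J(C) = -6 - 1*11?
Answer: -119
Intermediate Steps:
J(C) = -17 (J(C) = -6 - 11 = -17)
A*J(23/(-19)) = 7*(-17) = -119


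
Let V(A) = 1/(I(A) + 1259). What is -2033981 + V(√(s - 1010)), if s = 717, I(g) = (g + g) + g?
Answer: 3*(-2033981*√293 + 853594026*I)/(-1259*I + 3*√293) ≈ -2.034e+6 - 3.0518e-5*I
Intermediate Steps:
I(g) = 3*g (I(g) = 2*g + g = 3*g)
V(A) = 1/(1259 + 3*A) (V(A) = 1/(3*A + 1259) = 1/(1259 + 3*A))
-2033981 + V(√(s - 1010)) = -2033981 + 1/(1259 + 3*√(717 - 1010)) = -2033981 + 1/(1259 + 3*√(-293)) = -2033981 + 1/(1259 + 3*(I*√293)) = -2033981 + 1/(1259 + 3*I*√293)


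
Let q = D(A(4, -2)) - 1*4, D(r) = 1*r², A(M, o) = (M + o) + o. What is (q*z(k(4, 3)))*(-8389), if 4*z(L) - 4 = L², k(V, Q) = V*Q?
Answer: 1241572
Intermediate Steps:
A(M, o) = M + 2*o
D(r) = r²
k(V, Q) = Q*V
z(L) = 1 + L²/4
q = -4 (q = (4 + 2*(-2))² - 1*4 = (4 - 4)² - 4 = 0² - 4 = 0 - 4 = -4)
(q*z(k(4, 3)))*(-8389) = -4*(1 + (3*4)²/4)*(-8389) = -4*(1 + (¼)*12²)*(-8389) = -4*(1 + (¼)*144)*(-8389) = -4*(1 + 36)*(-8389) = -4*37*(-8389) = -148*(-8389) = 1241572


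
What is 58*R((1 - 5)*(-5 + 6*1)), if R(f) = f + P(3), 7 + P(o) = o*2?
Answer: -290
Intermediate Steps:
P(o) = -7 + 2*o (P(o) = -7 + o*2 = -7 + 2*o)
R(f) = -1 + f (R(f) = f + (-7 + 2*3) = f + (-7 + 6) = f - 1 = -1 + f)
58*R((1 - 5)*(-5 + 6*1)) = 58*(-1 + (1 - 5)*(-5 + 6*1)) = 58*(-1 - 4*(-5 + 6)) = 58*(-1 - 4*1) = 58*(-1 - 4) = 58*(-5) = -290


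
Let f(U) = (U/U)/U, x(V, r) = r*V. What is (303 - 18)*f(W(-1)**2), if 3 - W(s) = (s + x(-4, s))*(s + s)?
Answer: 95/27 ≈ 3.5185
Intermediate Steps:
x(V, r) = V*r
W(s) = 3 + 6*s**2 (W(s) = 3 - (s - 4*s)*(s + s) = 3 - (-3*s)*2*s = 3 - (-6)*s**2 = 3 + 6*s**2)
f(U) = 1/U
(303 - 18)*f(W(-1)**2) = (303 - 18)/((3 + 6*(-1)**2)**2) = 285/((3 + 6*1)**2) = 285/((3 + 6)**2) = 285/(9**2) = 285/81 = 285*(1/81) = 95/27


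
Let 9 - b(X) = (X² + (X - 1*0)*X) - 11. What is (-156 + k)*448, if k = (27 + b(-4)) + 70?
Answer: -31808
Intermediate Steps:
b(X) = 20 - 2*X² (b(X) = 9 - ((X² + (X - 1*0)*X) - 11) = 9 - ((X² + (X + 0)*X) - 11) = 9 - ((X² + X*X) - 11) = 9 - ((X² + X²) - 11) = 9 - (2*X² - 11) = 9 - (-11 + 2*X²) = 9 + (11 - 2*X²) = 20 - 2*X²)
k = 85 (k = (27 + (20 - 2*(-4)²)) + 70 = (27 + (20 - 2*16)) + 70 = (27 + (20 - 32)) + 70 = (27 - 12) + 70 = 15 + 70 = 85)
(-156 + k)*448 = (-156 + 85)*448 = -71*448 = -31808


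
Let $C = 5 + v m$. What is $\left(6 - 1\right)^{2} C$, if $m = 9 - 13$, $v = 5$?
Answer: $-375$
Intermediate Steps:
$m = -4$
$C = -15$ ($C = 5 + 5 \left(-4\right) = 5 - 20 = -15$)
$\left(6 - 1\right)^{2} C = \left(6 - 1\right)^{2} \left(-15\right) = 5^{2} \left(-15\right) = 25 \left(-15\right) = -375$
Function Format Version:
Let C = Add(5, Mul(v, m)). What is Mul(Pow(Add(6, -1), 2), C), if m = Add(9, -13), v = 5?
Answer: -375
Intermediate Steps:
m = -4
C = -15 (C = Add(5, Mul(5, -4)) = Add(5, -20) = -15)
Mul(Pow(Add(6, -1), 2), C) = Mul(Pow(Add(6, -1), 2), -15) = Mul(Pow(5, 2), -15) = Mul(25, -15) = -375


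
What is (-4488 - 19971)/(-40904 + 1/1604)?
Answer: 13077412/21870005 ≈ 0.59796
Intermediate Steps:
(-4488 - 19971)/(-40904 + 1/1604) = -24459/(-40904 + 1/1604) = -24459/(-65610015/1604) = -24459*(-1604/65610015) = 13077412/21870005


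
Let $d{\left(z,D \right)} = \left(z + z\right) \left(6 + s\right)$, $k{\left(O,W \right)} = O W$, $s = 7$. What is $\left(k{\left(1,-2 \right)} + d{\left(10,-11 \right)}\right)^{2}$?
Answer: $66564$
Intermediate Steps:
$d{\left(z,D \right)} = 26 z$ ($d{\left(z,D \right)} = \left(z + z\right) \left(6 + 7\right) = 2 z 13 = 26 z$)
$\left(k{\left(1,-2 \right)} + d{\left(10,-11 \right)}\right)^{2} = \left(1 \left(-2\right) + 26 \cdot 10\right)^{2} = \left(-2 + 260\right)^{2} = 258^{2} = 66564$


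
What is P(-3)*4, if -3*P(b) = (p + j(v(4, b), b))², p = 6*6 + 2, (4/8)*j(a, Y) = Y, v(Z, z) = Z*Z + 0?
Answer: -4096/3 ≈ -1365.3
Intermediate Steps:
v(Z, z) = Z² (v(Z, z) = Z² + 0 = Z²)
j(a, Y) = 2*Y
p = 38 (p = 36 + 2 = 38)
P(b) = -(38 + 2*b)²/3
P(-3)*4 = -4*(19 - 3)²/3*4 = -4/3*16²*4 = -4/3*256*4 = -1024/3*4 = -4096/3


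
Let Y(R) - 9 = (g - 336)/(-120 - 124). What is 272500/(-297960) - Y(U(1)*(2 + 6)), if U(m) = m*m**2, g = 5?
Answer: -20485873/1817556 ≈ -11.271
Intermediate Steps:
U(m) = m**3
Y(R) = 2527/244 (Y(R) = 9 + (5 - 336)/(-120 - 124) = 9 - 331/(-244) = 9 - 331*(-1/244) = 9 + 331/244 = 2527/244)
272500/(-297960) - Y(U(1)*(2 + 6)) = 272500/(-297960) - 1*2527/244 = 272500*(-1/297960) - 2527/244 = -13625/14898 - 2527/244 = -20485873/1817556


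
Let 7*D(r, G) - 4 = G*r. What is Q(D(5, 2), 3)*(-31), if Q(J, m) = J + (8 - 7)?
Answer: -93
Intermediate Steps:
D(r, G) = 4/7 + G*r/7 (D(r, G) = 4/7 + (G*r)/7 = 4/7 + G*r/7)
Q(J, m) = 1 + J (Q(J, m) = J + 1 = 1 + J)
Q(D(5, 2), 3)*(-31) = (1 + (4/7 + (1/7)*2*5))*(-31) = (1 + (4/7 + 10/7))*(-31) = (1 + 2)*(-31) = 3*(-31) = -93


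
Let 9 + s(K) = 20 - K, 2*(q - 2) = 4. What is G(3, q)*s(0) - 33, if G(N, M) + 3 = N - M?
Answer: -77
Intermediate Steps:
q = 4 (q = 2 + (1/2)*4 = 2 + 2 = 4)
G(N, M) = -3 + N - M (G(N, M) = -3 + (N - M) = -3 + N - M)
s(K) = 11 - K (s(K) = -9 + (20 - K) = 11 - K)
G(3, q)*s(0) - 33 = (-3 + 3 - 1*4)*(11 - 1*0) - 33 = (-3 + 3 - 4)*(11 + 0) - 33 = -4*11 - 33 = -44 - 33 = -77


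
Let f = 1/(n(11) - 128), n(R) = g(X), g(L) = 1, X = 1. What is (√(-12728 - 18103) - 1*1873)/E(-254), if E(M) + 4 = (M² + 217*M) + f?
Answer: -237871/1193037 + 127*I*√30831/1193037 ≈ -0.19938 + 0.018691*I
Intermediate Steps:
n(R) = 1
f = -1/127 (f = 1/(1 - 128) = 1/(-127) = -1/127 ≈ -0.0078740)
E(M) = -509/127 + M² + 217*M (E(M) = -4 + ((M² + 217*M) - 1/127) = -4 + (-1/127 + M² + 217*M) = -509/127 + M² + 217*M)
(√(-12728 - 18103) - 1*1873)/E(-254) = (√(-12728 - 18103) - 1*1873)/(-509/127 + (-254)² + 217*(-254)) = (√(-30831) - 1873)/(-509/127 + 64516 - 55118) = (I*√30831 - 1873)/(1193037/127) = (-1873 + I*√30831)*(127/1193037) = -237871/1193037 + 127*I*√30831/1193037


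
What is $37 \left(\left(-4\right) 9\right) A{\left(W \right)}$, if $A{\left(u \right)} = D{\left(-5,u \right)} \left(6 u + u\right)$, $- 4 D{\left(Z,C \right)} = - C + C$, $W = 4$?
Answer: $0$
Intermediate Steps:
$D{\left(Z,C \right)} = 0$ ($D{\left(Z,C \right)} = - \frac{- C + C}{4} = \left(- \frac{1}{4}\right) 0 = 0$)
$A{\left(u \right)} = 0$ ($A{\left(u \right)} = 0 \left(6 u + u\right) = 0 \cdot 7 u = 0$)
$37 \left(\left(-4\right) 9\right) A{\left(W \right)} = 37 \left(\left(-4\right) 9\right) 0 = 37 \left(-36\right) 0 = \left(-1332\right) 0 = 0$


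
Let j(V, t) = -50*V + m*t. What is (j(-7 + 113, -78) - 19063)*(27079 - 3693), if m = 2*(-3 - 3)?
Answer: -547863822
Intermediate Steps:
m = -12 (m = 2*(-6) = -12)
j(V, t) = -50*V - 12*t
(j(-7 + 113, -78) - 19063)*(27079 - 3693) = ((-50*(-7 + 113) - 12*(-78)) - 19063)*(27079 - 3693) = ((-50*106 + 936) - 19063)*23386 = ((-5300 + 936) - 19063)*23386 = (-4364 - 19063)*23386 = -23427*23386 = -547863822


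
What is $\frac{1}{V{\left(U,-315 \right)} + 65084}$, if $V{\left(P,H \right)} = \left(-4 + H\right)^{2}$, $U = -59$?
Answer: $\frac{1}{166845} \approx 5.9936 \cdot 10^{-6}$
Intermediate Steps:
$\frac{1}{V{\left(U,-315 \right)} + 65084} = \frac{1}{\left(-4 - 315\right)^{2} + 65084} = \frac{1}{\left(-319\right)^{2} + 65084} = \frac{1}{101761 + 65084} = \frac{1}{166845}$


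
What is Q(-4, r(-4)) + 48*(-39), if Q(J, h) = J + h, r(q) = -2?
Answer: -1878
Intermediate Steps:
Q(-4, r(-4)) + 48*(-39) = (-4 - 2) + 48*(-39) = -6 - 1872 = -1878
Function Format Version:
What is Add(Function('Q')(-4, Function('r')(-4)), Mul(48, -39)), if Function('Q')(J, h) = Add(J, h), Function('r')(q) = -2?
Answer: -1878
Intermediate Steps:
Add(Function('Q')(-4, Function('r')(-4)), Mul(48, -39)) = Add(Add(-4, -2), Mul(48, -39)) = Add(-6, -1872) = -1878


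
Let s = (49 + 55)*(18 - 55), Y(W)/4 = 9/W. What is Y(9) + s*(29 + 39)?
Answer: -261660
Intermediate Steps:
Y(W) = 36/W (Y(W) = 4*(9/W) = 36/W)
s = -3848 (s = 104*(-37) = -3848)
Y(9) + s*(29 + 39) = 36/9 - 3848*(29 + 39) = 36*(⅑) - 3848*68 = 4 - 261664 = -261660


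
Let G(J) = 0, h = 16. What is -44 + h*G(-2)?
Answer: -44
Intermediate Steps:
-44 + h*G(-2) = -44 + 16*0 = -44 + 0 = -44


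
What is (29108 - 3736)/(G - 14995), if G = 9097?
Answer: -12686/2949 ≈ -4.3018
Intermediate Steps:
(29108 - 3736)/(G - 14995) = (29108 - 3736)/(9097 - 14995) = 25372/(-5898) = 25372*(-1/5898) = -12686/2949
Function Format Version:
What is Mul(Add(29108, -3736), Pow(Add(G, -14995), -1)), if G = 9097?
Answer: Rational(-12686, 2949) ≈ -4.3018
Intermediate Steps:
Mul(Add(29108, -3736), Pow(Add(G, -14995), -1)) = Mul(Add(29108, -3736), Pow(Add(9097, -14995), -1)) = Mul(25372, Pow(-5898, -1)) = Mul(25372, Rational(-1, 5898)) = Rational(-12686, 2949)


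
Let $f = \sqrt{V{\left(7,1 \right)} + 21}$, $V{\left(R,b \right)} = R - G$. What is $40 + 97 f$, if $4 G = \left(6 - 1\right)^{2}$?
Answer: $40 + \frac{97 \sqrt{87}}{2} \approx 492.38$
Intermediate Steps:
$G = \frac{25}{4}$ ($G = \frac{\left(6 - 1\right)^{2}}{4} = \frac{5^{2}}{4} = \frac{1}{4} \cdot 25 = \frac{25}{4} \approx 6.25$)
$V{\left(R,b \right)} = - \frac{25}{4} + R$ ($V{\left(R,b \right)} = R - \frac{25}{4} = - \frac{25}{4} + R$)
$f = \frac{\sqrt{87}}{2}$ ($f = \sqrt{\left(- \frac{25}{4} + 7\right) + 21} = \sqrt{\frac{3}{4} + 21} = \sqrt{\frac{87}{4}} = \frac{\sqrt{87}}{2} \approx 4.6637$)
$40 + 97 f = 40 + 97 \frac{\sqrt{87}}{2} = 40 + \frac{97 \sqrt{87}}{2}$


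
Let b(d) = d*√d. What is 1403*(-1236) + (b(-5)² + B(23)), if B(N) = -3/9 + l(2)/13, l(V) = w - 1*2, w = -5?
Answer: -67635121/39 ≈ -1.7342e+6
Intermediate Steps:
b(d) = d^(3/2)
l(V) = -7 (l(V) = -5 - 1*2 = -5 - 2 = -7)
B(N) = -34/39 (B(N) = -3/9 - 7/13 = -3*⅑ - 7*1/13 = -⅓ - 7/13 = -34/39)
1403*(-1236) + (b(-5)² + B(23)) = 1403*(-1236) + (((-5)^(3/2))² - 34/39) = -1734108 + ((-5*I*√5)² - 34/39) = -1734108 + (-125 - 34/39) = -1734108 - 4909/39 = -67635121/39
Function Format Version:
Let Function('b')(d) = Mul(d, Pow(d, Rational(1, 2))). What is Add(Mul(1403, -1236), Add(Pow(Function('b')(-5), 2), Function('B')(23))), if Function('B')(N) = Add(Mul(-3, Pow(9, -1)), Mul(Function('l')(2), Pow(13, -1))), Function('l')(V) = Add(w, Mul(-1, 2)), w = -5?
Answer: Rational(-67635121, 39) ≈ -1.7342e+6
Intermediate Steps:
Function('b')(d) = Pow(d, Rational(3, 2))
Function('l')(V) = -7 (Function('l')(V) = Add(-5, Mul(-1, 2)) = Add(-5, -2) = -7)
Function('B')(N) = Rational(-34, 39) (Function('B')(N) = Add(Mul(-3, Pow(9, -1)), Mul(-7, Pow(13, -1))) = Add(Mul(-3, Rational(1, 9)), Mul(-7, Rational(1, 13))) = Add(Rational(-1, 3), Rational(-7, 13)) = Rational(-34, 39))
Add(Mul(1403, -1236), Add(Pow(Function('b')(-5), 2), Function('B')(23))) = Add(Mul(1403, -1236), Add(Pow(Pow(-5, Rational(3, 2)), 2), Rational(-34, 39))) = Add(-1734108, Add(Pow(Mul(-5, I, Pow(5, Rational(1, 2))), 2), Rational(-34, 39))) = Add(-1734108, Add(-125, Rational(-34, 39))) = Add(-1734108, Rational(-4909, 39)) = Rational(-67635121, 39)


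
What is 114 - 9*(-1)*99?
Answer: 1005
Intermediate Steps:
114 - 9*(-1)*99 = 114 + 9*99 = 114 + 891 = 1005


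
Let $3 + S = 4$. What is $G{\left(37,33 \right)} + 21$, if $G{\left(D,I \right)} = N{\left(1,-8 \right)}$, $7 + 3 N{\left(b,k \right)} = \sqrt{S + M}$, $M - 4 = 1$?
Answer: $\frac{56}{3} + \frac{\sqrt{6}}{3} \approx 19.483$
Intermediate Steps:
$S = 1$ ($S = -3 + 4 = 1$)
$M = 5$ ($M = 4 + 1 = 5$)
$N{\left(b,k \right)} = - \frac{7}{3} + \frac{\sqrt{6}}{3}$ ($N{\left(b,k \right)} = - \frac{7}{3} + \frac{\sqrt{1 + 5}}{3} = - \frac{7}{3} + \frac{\sqrt{6}}{3}$)
$G{\left(D,I \right)} = - \frac{7}{3} + \frac{\sqrt{6}}{3}$
$G{\left(37,33 \right)} + 21 = \left(- \frac{7}{3} + \frac{\sqrt{6}}{3}\right) + 21 = \frac{56}{3} + \frac{\sqrt{6}}{3}$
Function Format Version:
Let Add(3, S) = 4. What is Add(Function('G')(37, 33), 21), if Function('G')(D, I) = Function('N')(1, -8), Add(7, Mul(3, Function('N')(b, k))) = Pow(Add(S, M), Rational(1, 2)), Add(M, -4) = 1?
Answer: Add(Rational(56, 3), Mul(Rational(1, 3), Pow(6, Rational(1, 2)))) ≈ 19.483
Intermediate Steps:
S = 1 (S = Add(-3, 4) = 1)
M = 5 (M = Add(4, 1) = 5)
Function('N')(b, k) = Add(Rational(-7, 3), Mul(Rational(1, 3), Pow(6, Rational(1, 2)))) (Function('N')(b, k) = Add(Rational(-7, 3), Mul(Rational(1, 3), Pow(Add(1, 5), Rational(1, 2)))) = Add(Rational(-7, 3), Mul(Rational(1, 3), Pow(6, Rational(1, 2)))))
Function('G')(D, I) = Add(Rational(-7, 3), Mul(Rational(1, 3), Pow(6, Rational(1, 2))))
Add(Function('G')(37, 33), 21) = Add(Add(Rational(-7, 3), Mul(Rational(1, 3), Pow(6, Rational(1, 2)))), 21) = Add(Rational(56, 3), Mul(Rational(1, 3), Pow(6, Rational(1, 2))))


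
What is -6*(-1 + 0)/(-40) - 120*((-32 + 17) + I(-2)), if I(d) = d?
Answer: 40797/20 ≈ 2039.8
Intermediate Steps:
-6*(-1 + 0)/(-40) - 120*((-32 + 17) + I(-2)) = -6*(-1 + 0)/(-40) - 120*((-32 + 17) - 2) = -6*(-1)*(-1/40) - 120*(-15 - 2) = 6*(-1/40) - 120*(-17) = -3/20 + 2040 = 40797/20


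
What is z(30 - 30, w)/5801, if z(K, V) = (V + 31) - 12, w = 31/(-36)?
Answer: 653/208836 ≈ 0.0031269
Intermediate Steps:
w = -31/36 (w = 31*(-1/36) = -31/36 ≈ -0.86111)
z(K, V) = 19 + V (z(K, V) = (31 + V) - 12 = 19 + V)
z(30 - 30, w)/5801 = (19 - 31/36)/5801 = (653/36)*(1/5801) = 653/208836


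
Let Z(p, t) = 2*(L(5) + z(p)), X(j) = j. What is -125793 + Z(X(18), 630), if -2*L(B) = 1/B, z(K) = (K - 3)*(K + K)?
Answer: -623566/5 ≈ -1.2471e+5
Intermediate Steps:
z(K) = 2*K*(-3 + K) (z(K) = (-3 + K)*(2*K) = 2*K*(-3 + K))
L(B) = -1/(2*B)
Z(p, t) = -1/5 + 4*p*(-3 + p) (Z(p, t) = 2*(-1/2/5 + 2*p*(-3 + p)) = 2*(-1/2*1/5 + 2*p*(-3 + p)) = 2*(-1/10 + 2*p*(-3 + p)) = -1/5 + 4*p*(-3 + p))
-125793 + Z(X(18), 630) = -125793 + (-1/5 + 4*18*(-3 + 18)) = -125793 + (-1/5 + 4*18*15) = -125793 + (-1/5 + 1080) = -125793 + 5399/5 = -623566/5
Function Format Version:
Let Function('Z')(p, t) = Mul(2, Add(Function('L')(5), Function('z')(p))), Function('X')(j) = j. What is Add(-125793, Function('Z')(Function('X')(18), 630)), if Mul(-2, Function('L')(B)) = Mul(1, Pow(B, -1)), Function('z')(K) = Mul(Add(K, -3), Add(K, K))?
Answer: Rational(-623566, 5) ≈ -1.2471e+5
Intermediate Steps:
Function('z')(K) = Mul(2, K, Add(-3, K)) (Function('z')(K) = Mul(Add(-3, K), Mul(2, K)) = Mul(2, K, Add(-3, K)))
Function('L')(B) = Mul(Rational(-1, 2), Pow(B, -1)) (Function('L')(B) = Mul(Rational(-1, 2), Mul(1, Pow(B, -1))) = Mul(Rational(-1, 2), Pow(B, -1)))
Function('Z')(p, t) = Add(Rational(-1, 5), Mul(4, p, Add(-3, p))) (Function('Z')(p, t) = Mul(2, Add(Mul(Rational(-1, 2), Pow(5, -1)), Mul(2, p, Add(-3, p)))) = Mul(2, Add(Mul(Rational(-1, 2), Rational(1, 5)), Mul(2, p, Add(-3, p)))) = Mul(2, Add(Rational(-1, 10), Mul(2, p, Add(-3, p)))) = Add(Rational(-1, 5), Mul(4, p, Add(-3, p))))
Add(-125793, Function('Z')(Function('X')(18), 630)) = Add(-125793, Add(Rational(-1, 5), Mul(4, 18, Add(-3, 18)))) = Add(-125793, Add(Rational(-1, 5), Mul(4, 18, 15))) = Add(-125793, Add(Rational(-1, 5), 1080)) = Add(-125793, Rational(5399, 5)) = Rational(-623566, 5)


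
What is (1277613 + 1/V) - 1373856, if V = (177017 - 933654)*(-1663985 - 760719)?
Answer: -176569405847796863/1834620760448 ≈ -96243.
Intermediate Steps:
V = 1834620760448 (V = -756637*(-2424704) = 1834620760448)
(1277613 + 1/V) - 1373856 = (1277613 + 1/1834620760448) - 1373856 = 2343935333618250625/1834620760448 - 1373856 = -176569405847796863/1834620760448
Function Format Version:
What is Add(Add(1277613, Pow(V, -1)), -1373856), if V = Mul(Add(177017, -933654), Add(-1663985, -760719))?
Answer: Rational(-176569405847796863, 1834620760448) ≈ -96243.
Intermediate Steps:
V = 1834620760448 (V = Mul(-756637, -2424704) = 1834620760448)
Add(Add(1277613, Pow(V, -1)), -1373856) = Add(Add(1277613, Pow(1834620760448, -1)), -1373856) = Add(Add(1277613, Rational(1, 1834620760448)), -1373856) = Add(Rational(2343935333618250625, 1834620760448), -1373856) = Rational(-176569405847796863, 1834620760448)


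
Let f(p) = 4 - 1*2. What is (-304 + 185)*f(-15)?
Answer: -238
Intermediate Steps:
f(p) = 2 (f(p) = 4 - 2 = 2)
(-304 + 185)*f(-15) = (-304 + 185)*2 = -119*2 = -238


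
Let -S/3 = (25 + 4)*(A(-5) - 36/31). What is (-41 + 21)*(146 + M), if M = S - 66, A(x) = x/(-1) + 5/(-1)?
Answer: -112240/31 ≈ -3620.6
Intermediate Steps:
A(x) = -5 - x (A(x) = x*(-1) + 5*(-1) = -x - 5 = -5 - x)
S = 3132/31 (S = -3*(25 + 4)*((-5 - 1*(-5)) - 36/31) = -87*((-5 + 5) - 36*1/31) = -87*(0 - 36/31) = -87*(-36)/31 = -3*(-1044/31) = 3132/31 ≈ 101.03)
M = 1086/31 (M = 3132/31 - 66 = 1086/31 ≈ 35.032)
(-41 + 21)*(146 + M) = (-41 + 21)*(146 + 1086/31) = -20*5612/31 = -112240/31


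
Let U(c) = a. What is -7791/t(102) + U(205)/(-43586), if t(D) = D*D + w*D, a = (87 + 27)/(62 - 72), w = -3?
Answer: -7444373/9652005 ≈ -0.77128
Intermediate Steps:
a = -57/5 (a = 114/(-10) = 114*(-1/10) = -57/5 ≈ -11.400)
U(c) = -57/5
t(D) = D**2 - 3*D (t(D) = D*D - 3*D = D**2 - 3*D)
-7791/t(102) + U(205)/(-43586) = -7791*1/(102*(-3 + 102)) - 57/5/(-43586) = -7791/(102*99) - 57/5*(-1/43586) = -7791/10098 + 3/11470 = -7791*1/10098 + 3/11470 = -2597/3366 + 3/11470 = -7444373/9652005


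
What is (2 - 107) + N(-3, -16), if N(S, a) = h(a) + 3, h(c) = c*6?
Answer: -198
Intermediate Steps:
h(c) = 6*c
N(S, a) = 3 + 6*a (N(S, a) = 6*a + 3 = 3 + 6*a)
(2 - 107) + N(-3, -16) = (2 - 107) + (3 + 6*(-16)) = -105 + (3 - 96) = -105 - 93 = -198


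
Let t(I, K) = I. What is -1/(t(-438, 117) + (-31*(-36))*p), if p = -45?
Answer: 1/50658 ≈ 1.9740e-5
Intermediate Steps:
-1/(t(-438, 117) + (-31*(-36))*p) = -1/(-438 - 31*(-36)*(-45)) = -1/(-438 + 1116*(-45)) = -1/(-438 - 50220) = -1/(-50658) = -1*(-1/50658) = 1/50658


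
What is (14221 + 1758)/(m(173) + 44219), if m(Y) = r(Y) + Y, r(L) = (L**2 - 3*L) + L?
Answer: 15979/73975 ≈ 0.21601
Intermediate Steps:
r(L) = L**2 - 2*L
m(Y) = Y + Y*(-2 + Y) (m(Y) = Y*(-2 + Y) + Y = Y + Y*(-2 + Y))
(14221 + 1758)/(m(173) + 44219) = (14221 + 1758)/(173*(-1 + 173) + 44219) = 15979/(173*172 + 44219) = 15979/(29756 + 44219) = 15979/73975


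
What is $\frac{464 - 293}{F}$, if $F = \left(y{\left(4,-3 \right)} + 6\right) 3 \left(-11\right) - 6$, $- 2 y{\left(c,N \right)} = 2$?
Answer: $-1$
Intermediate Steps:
$y{\left(c,N \right)} = -1$ ($y{\left(c,N \right)} = \left(- \frac{1}{2}\right) 2 = -1$)
$F = -171$ ($F = \left(-1 + 6\right) 3 \left(-11\right) - 6 = 5 \cdot 3 \left(-11\right) - 6 = 15 \left(-11\right) - 6 = -165 - 6 = -171$)
$\frac{464 - 293}{F} = \frac{464 - 293}{-171} = \left(464 - 293\right) \left(- \frac{1}{171}\right) = 171 \left(- \frac{1}{171}\right) = -1$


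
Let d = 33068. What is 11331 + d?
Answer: 44399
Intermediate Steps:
11331 + d = 11331 + 33068 = 44399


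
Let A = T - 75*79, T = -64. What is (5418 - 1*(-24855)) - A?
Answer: 36262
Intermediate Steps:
A = -5989 (A = -64 - 75*79 = -64 - 5925 = -5989)
(5418 - 1*(-24855)) - A = (5418 - 1*(-24855)) - 1*(-5989) = (5418 + 24855) + 5989 = 30273 + 5989 = 36262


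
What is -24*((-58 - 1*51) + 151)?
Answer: -1008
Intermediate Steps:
-24*((-58 - 1*51) + 151) = -24*((-58 - 51) + 151) = -24*(-109 + 151) = -24*42 = -1008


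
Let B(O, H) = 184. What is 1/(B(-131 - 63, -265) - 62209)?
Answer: -1/62025 ≈ -1.6123e-5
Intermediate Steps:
1/(B(-131 - 63, -265) - 62209) = 1/(184 - 62209) = 1/(-62025) = -1/62025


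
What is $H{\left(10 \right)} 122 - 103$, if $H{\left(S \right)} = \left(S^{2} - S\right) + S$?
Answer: $12097$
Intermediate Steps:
$H{\left(S \right)} = S^{2}$
$H{\left(10 \right)} 122 - 103 = 10^{2} \cdot 122 - 103 = 100 \cdot 122 - 103 = 12200 - 103 = 12097$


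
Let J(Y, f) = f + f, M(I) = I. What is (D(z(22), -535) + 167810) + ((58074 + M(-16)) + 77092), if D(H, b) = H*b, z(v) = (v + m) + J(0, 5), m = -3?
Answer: 287445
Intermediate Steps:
J(Y, f) = 2*f
z(v) = 7 + v (z(v) = (v - 3) + 2*5 = (-3 + v) + 10 = 7 + v)
(D(z(22), -535) + 167810) + ((58074 + M(-16)) + 77092) = ((7 + 22)*(-535) + 167810) + ((58074 - 16) + 77092) = (29*(-535) + 167810) + (58058 + 77092) = (-15515 + 167810) + 135150 = 152295 + 135150 = 287445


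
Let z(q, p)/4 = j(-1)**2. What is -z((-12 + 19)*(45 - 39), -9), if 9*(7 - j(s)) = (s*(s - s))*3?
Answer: -196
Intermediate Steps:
j(s) = 7 (j(s) = 7 - s*(s - s)*3/9 = 7 - s*0*3/9 = 7 - 0*3 = 7 - 1/9*0 = 7 + 0 = 7)
z(q, p) = 196 (z(q, p) = 4*7**2 = 4*49 = 196)
-z((-12 + 19)*(45 - 39), -9) = -1*196 = -196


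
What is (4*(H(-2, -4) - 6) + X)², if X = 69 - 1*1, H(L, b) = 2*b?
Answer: 144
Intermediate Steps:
X = 68 (X = 69 - 1 = 68)
(4*(H(-2, -4) - 6) + X)² = (4*(2*(-4) - 6) + 68)² = (4*(-8 - 6) + 68)² = (4*(-14) + 68)² = (-56 + 68)² = 12² = 144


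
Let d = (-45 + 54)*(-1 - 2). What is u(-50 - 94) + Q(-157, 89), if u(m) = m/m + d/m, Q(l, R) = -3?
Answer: -29/16 ≈ -1.8125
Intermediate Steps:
d = -27 (d = 9*(-3) = -27)
u(m) = 1 - 27/m (u(m) = m/m - 27/m = 1 - 27/m)
u(-50 - 94) + Q(-157, 89) = (-27 + (-50 - 94))/(-50 - 94) - 3 = (-27 - 144)/(-144) - 3 = -1/144*(-171) - 3 = 19/16 - 3 = -29/16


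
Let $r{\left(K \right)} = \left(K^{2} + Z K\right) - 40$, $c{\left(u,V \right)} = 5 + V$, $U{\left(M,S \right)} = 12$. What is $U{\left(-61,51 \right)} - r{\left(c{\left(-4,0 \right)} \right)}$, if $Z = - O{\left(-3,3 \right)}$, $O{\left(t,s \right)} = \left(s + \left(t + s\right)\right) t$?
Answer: $-18$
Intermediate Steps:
$O{\left(t,s \right)} = t \left(t + 2 s\right)$ ($O{\left(t,s \right)} = \left(s + \left(s + t\right)\right) t = \left(t + 2 s\right) t = t \left(t + 2 s\right)$)
$Z = 9$ ($Z = - \left(-3\right) \left(-3 + 2 \cdot 3\right) = - \left(-3\right) \left(-3 + 6\right) = - \left(-3\right) 3 = \left(-1\right) \left(-9\right) = 9$)
$r{\left(K \right)} = -40 + K^{2} + 9 K$ ($r{\left(K \right)} = \left(K^{2} + 9 K\right) - 40 = -40 + K^{2} + 9 K$)
$U{\left(-61,51 \right)} - r{\left(c{\left(-4,0 \right)} \right)} = 12 - \left(-40 + \left(5 + 0\right)^{2} + 9 \left(5 + 0\right)\right) = 12 - \left(-40 + 5^{2} + 9 \cdot 5\right) = 12 - \left(-40 + 25 + 45\right) = 12 - 30 = -18$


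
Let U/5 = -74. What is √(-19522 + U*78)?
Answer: I*√48382 ≈ 219.96*I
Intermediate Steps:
U = -370 (U = 5*(-74) = -370)
√(-19522 + U*78) = √(-19522 - 370*78) = √(-19522 - 28860) = √(-48382) = I*√48382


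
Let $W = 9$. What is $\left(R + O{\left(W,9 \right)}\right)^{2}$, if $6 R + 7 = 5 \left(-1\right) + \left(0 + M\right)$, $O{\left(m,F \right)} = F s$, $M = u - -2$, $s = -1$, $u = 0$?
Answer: $\frac{1024}{9} \approx 113.78$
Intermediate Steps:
$M = 2$ ($M = 0 - -2 = 0 + 2 = 2$)
$O{\left(m,F \right)} = - F$ ($O{\left(m,F \right)} = F \left(-1\right) = - F$)
$R = - \frac{5}{3}$ ($R = - \frac{7}{6} + \frac{5 \left(-1\right) + \left(0 + 2\right)}{6} = - \frac{7}{6} + \frac{-5 + 2}{6} = - \frac{7}{6} + \frac{1}{6} \left(-3\right) = - \frac{7}{6} - \frac{1}{2} = - \frac{5}{3} \approx -1.6667$)
$\left(R + O{\left(W,9 \right)}\right)^{2} = \left(- \frac{5}{3} - 9\right)^{2} = \left(- \frac{32}{3}\right)^{2} = \frac{1024}{9}$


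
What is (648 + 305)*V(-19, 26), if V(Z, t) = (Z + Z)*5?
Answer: -181070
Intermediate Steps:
V(Z, t) = 10*Z (V(Z, t) = (2*Z)*5 = 10*Z)
(648 + 305)*V(-19, 26) = (648 + 305)*(10*(-19)) = 953*(-190) = -181070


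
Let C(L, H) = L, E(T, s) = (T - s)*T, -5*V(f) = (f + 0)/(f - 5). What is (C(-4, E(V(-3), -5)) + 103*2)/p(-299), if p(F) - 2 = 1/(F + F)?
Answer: 120796/1195 ≈ 101.08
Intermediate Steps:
V(f) = -f/(5*(-5 + f)) (V(f) = -(f + 0)/(5*(f - 5)) = -f/(5*(-5 + f)))
E(T, s) = T*(T - s)
p(F) = 2 + 1/(2*F) (p(F) = 2 + 1/(F + F) = 2 + 1/(2*F))
(C(-4, E(V(-3), -5)) + 103*2)/p(-299) = (-4 + 103*2)/(2 + (1/2)/(-299)) = (-4 + 206)/(2 + (1/2)*(-1/299)) = 202/(2 - 1/598) = 202/(1195/598) = 202*(598/1195) = 120796/1195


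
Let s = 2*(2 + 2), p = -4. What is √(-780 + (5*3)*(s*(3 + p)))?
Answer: 30*I ≈ 30.0*I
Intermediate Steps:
s = 8 (s = 2*4 = 8)
√(-780 + (5*3)*(s*(3 + p))) = √(-780 + (5*3)*(8*(3 - 4))) = √(-780 + 15*(8*(-1))) = √(-780 + 15*(-8)) = √(-780 - 120) = √(-900) = 30*I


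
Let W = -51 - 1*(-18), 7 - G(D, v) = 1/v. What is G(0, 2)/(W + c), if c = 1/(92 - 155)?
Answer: -63/320 ≈ -0.19688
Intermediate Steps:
G(D, v) = 7 - 1/v
c = -1/63 (c = 1/(-63) = -1/63 ≈ -0.015873)
W = -33 (W = -51 + 18 = -33)
G(0, 2)/(W + c) = (7 - 1/2)/(-33 - 1/63) = (7 - 1*1/2)/(-2080/63) = (7 - 1/2)*(-63/2080) = (13/2)*(-63/2080) = -63/320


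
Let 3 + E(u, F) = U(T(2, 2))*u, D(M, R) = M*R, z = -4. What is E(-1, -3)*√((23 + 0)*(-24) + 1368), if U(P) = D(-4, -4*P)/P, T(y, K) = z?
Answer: -76*√51 ≈ -542.75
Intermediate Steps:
T(y, K) = -4
U(P) = 16 (U(P) = (-(-16)*P)/P = (16*P)/P = 16)
E(u, F) = -3 + 16*u
E(-1, -3)*√((23 + 0)*(-24) + 1368) = (-3 + 16*(-1))*√((23 + 0)*(-24) + 1368) = (-3 - 16)*√(23*(-24) + 1368) = -19*√(-552 + 1368) = -76*√51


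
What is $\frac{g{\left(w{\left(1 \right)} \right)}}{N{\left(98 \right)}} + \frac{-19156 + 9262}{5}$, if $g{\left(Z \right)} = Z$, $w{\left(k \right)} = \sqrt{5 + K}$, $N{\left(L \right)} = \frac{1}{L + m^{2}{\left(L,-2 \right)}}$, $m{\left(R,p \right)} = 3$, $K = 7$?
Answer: $- \frac{9894}{5} + 214 \sqrt{3} \approx -1608.1$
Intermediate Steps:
$N{\left(L \right)} = \frac{1}{9 + L}$ ($N{\left(L \right)} = \frac{1}{L + 3^{2}} = \frac{1}{L + 9} = \frac{1}{9 + L}$)
$w{\left(k \right)} = 2 \sqrt{3}$ ($w{\left(k \right)} = \sqrt{5 + 7} = \sqrt{12} = 2 \sqrt{3}$)
$\frac{g{\left(w{\left(1 \right)} \right)}}{N{\left(98 \right)}} + \frac{-19156 + 9262}{5} = \frac{2 \sqrt{3}}{\frac{1}{9 + 98}} + \frac{-19156 + 9262}{5} = \frac{2 \sqrt{3}}{\frac{1}{107}} - \frac{9894}{5} = 2 \sqrt{3} \frac{1}{\frac{1}{107}} - \frac{9894}{5} = 2 \sqrt{3} \cdot 107 - \frac{9894}{5} = 214 \sqrt{3} - \frac{9894}{5} = - \frac{9894}{5} + 214 \sqrt{3}$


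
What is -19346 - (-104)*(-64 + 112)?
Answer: -14354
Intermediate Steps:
-19346 - (-104)*(-64 + 112) = -19346 - (-104)*48 = -19346 - 1*(-4992) = -19346 + 4992 = -14354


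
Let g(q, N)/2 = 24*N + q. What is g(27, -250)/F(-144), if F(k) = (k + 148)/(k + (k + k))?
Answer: 1290168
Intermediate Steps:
g(q, N) = 2*q + 48*N (g(q, N) = 2*(24*N + q) = 2*(q + 24*N) = 2*q + 48*N)
F(k) = (148 + k)/(3*k) (F(k) = (148 + k)/(k + 2*k) = (148 + k)/((3*k)) = (148 + k)*(1/(3*k)) = (148 + k)/(3*k))
g(27, -250)/F(-144) = (2*27 + 48*(-250))/(((⅓)*(148 - 144)/(-144))) = (54 - 12000)/(((⅓)*(-1/144)*4)) = -11946/(-1/108) = -11946*(-108) = 1290168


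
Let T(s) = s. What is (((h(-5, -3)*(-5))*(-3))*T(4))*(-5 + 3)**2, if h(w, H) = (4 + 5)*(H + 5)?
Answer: 4320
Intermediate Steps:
h(w, H) = 45 + 9*H (h(w, H) = 9*(5 + H) = 45 + 9*H)
(((h(-5, -3)*(-5))*(-3))*T(4))*(-5 + 3)**2 = ((((45 + 9*(-3))*(-5))*(-3))*4)*(-5 + 3)**2 = ((((45 - 27)*(-5))*(-3))*4)*(-2)**2 = (((18*(-5))*(-3))*4)*4 = (-90*(-3)*4)*4 = (270*4)*4 = 1080*4 = 4320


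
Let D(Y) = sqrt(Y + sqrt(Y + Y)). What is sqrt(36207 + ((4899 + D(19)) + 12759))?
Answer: sqrt(53865 + sqrt(19 + sqrt(38))) ≈ 232.10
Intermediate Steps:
D(Y) = sqrt(Y + sqrt(2)*sqrt(Y)) (D(Y) = sqrt(Y + sqrt(2*Y)) = sqrt(Y + sqrt(2)*sqrt(Y)))
sqrt(36207 + ((4899 + D(19)) + 12759)) = sqrt(36207 + ((4899 + sqrt(19 + sqrt(2)*sqrt(19))) + 12759)) = sqrt(36207 + ((4899 + sqrt(19 + sqrt(38))) + 12759)) = sqrt(36207 + (17658 + sqrt(19 + sqrt(38)))) = sqrt(53865 + sqrt(19 + sqrt(38)))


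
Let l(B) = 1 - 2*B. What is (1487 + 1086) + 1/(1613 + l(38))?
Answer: 3957275/1538 ≈ 2573.0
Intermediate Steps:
(1487 + 1086) + 1/(1613 + l(38)) = (1487 + 1086) + 1/(1613 + (1 - 2*38)) = 2573 + 1/(1613 + (1 - 76)) = 2573 + 1/(1613 - 75) = 2573 + 1/1538 = 3957275/1538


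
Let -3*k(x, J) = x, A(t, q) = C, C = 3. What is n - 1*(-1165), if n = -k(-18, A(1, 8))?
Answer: 1159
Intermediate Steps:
A(t, q) = 3
k(x, J) = -x/3
n = -6 (n = -(-1)*(-18)/3 = -1*6 = -6)
n - 1*(-1165) = -6 - 1*(-1165) = -6 + 1165 = 1159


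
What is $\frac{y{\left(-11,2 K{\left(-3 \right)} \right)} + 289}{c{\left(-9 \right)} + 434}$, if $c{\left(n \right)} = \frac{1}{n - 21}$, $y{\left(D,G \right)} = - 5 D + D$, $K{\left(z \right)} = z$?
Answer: $\frac{9990}{13019} \approx 0.76734$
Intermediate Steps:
$y{\left(D,G \right)} = - 4 D$
$c{\left(n \right)} = \frac{1}{-21 + n}$
$\frac{y{\left(-11,2 K{\left(-3 \right)} \right)} + 289}{c{\left(-9 \right)} + 434} = \frac{\left(-4\right) \left(-11\right) + 289}{\frac{1}{-21 - 9} + 434} = \frac{44 + 289}{\frac{1}{-30} + 434} = \frac{333}{- \frac{1}{30} + 434} = \frac{333}{\frac{13019}{30}} = 333 \cdot \frac{30}{13019} = \frac{9990}{13019}$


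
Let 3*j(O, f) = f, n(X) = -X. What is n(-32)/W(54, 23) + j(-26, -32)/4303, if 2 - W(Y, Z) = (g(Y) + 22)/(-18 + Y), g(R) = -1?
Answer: 4956512/219453 ≈ 22.586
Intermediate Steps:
j(O, f) = f/3
W(Y, Z) = 2 - 21/(-18 + Y) (W(Y, Z) = 2 - (-1 + 22)/(-18 + Y) = 2 - 21/(-18 + Y))
n(-32)/W(54, 23) + j(-26, -32)/4303 = (-1*(-32))/(((-57 + 2*54)/(-18 + 54))) + ((⅓)*(-32))/4303 = 32/(((-57 + 108)/36)) - 32/3*1/4303 = 32/(((1/36)*51)) - 32/12909 = 32/(17/12) - 32/12909 = 32*(12/17) - 32/12909 = 384/17 - 32/12909 = 4956512/219453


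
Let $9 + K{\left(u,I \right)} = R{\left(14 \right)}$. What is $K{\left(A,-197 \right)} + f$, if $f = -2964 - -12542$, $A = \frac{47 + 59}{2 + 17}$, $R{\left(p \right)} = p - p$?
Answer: $9569$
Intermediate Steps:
$R{\left(p \right)} = 0$
$A = \frac{106}{19} \approx 5.5789$
$K{\left(u,I \right)} = -9$ ($K{\left(u,I \right)} = -9 + 0 = -9$)
$f = 9578$ ($f = -2964 + 12542 = 9578$)
$K{\left(A,-197 \right)} + f = -9 + 9578 = 9569$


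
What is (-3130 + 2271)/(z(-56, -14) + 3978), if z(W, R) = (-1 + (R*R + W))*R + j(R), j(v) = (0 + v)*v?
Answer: -859/2228 ≈ -0.38555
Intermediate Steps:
j(v) = v² (j(v) = v*v = v²)
z(W, R) = R² + R*(-1 + W + R²) (z(W, R) = (-1 + (R*R + W))*R + R² = (-1 + (R² + W))*R + R² = (-1 + (W + R²))*R + R² = (-1 + W + R²)*R + R² = R*(-1 + W + R²) + R² = R² + R*(-1 + W + R²))
(-3130 + 2271)/(z(-56, -14) + 3978) = (-3130 + 2271)/(-14*(-1 - 14 - 56 + (-14)²) + 3978) = -859/(-14*(-1 - 14 - 56 + 196) + 3978) = -859/(-14*125 + 3978) = -859/(-1750 + 3978) = -859/2228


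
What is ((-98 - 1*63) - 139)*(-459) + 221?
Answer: 137921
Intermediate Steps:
((-98 - 1*63) - 139)*(-459) + 221 = ((-98 - 63) - 139)*(-459) + 221 = (-161 - 139)*(-459) + 221 = -300*(-459) + 221 = 137700 + 221 = 137921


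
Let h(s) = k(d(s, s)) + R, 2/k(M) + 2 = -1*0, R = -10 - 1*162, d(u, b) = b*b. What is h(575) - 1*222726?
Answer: -222899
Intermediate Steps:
d(u, b) = b²
R = -172 (R = -10 - 162 = -172)
k(M) = -1 (k(M) = 2/(-2 - 1*0) = 2/(-2 + 0) = 2/(-2) = 2*(-½) = -1)
h(s) = -173 (h(s) = -1 - 172 = -173)
h(575) - 1*222726 = -173 - 1*222726 = -173 - 222726 = -222899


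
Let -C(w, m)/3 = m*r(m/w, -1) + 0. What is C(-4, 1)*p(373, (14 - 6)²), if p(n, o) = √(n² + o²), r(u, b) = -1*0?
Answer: 0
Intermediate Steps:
r(u, b) = 0
C(w, m) = 0 (C(w, m) = -3*(m*0 + 0) = -3*(0 + 0) = -3*0 = 0)
C(-4, 1)*p(373, (14 - 6)²) = 0*√(373² + ((14 - 6)²)²) = 0*√(139129 + (8²)²) = 0*√(139129 + 64²) = 0*√(139129 + 4096) = 0*√143225 = 0*(5*√5729) = 0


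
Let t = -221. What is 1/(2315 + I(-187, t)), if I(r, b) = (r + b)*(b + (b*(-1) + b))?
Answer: 1/92483 ≈ 1.0813e-5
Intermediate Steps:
I(r, b) = b*(b + r) (I(r, b) = (b + r)*(b + (-b + b)) = (b + r)*(b + 0) = (b + r)*b = b*(b + r))
1/(2315 + I(-187, t)) = 1/(2315 - 221*(-221 - 187)) = 1/(2315 - 221*(-408)) = 1/(2315 + 90168) = 1/92483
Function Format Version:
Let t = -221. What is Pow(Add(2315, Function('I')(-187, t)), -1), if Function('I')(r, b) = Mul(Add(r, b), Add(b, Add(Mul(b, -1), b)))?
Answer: Rational(1, 92483) ≈ 1.0813e-5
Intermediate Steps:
Function('I')(r, b) = Mul(b, Add(b, r)) (Function('I')(r, b) = Mul(Add(b, r), Add(b, Add(Mul(-1, b), b))) = Mul(Add(b, r), Add(b, 0)) = Mul(Add(b, r), b) = Mul(b, Add(b, r)))
Pow(Add(2315, Function('I')(-187, t)), -1) = Pow(Add(2315, Mul(-221, Add(-221, -187))), -1) = Pow(Add(2315, Mul(-221, -408)), -1) = Pow(Add(2315, 90168), -1) = Pow(92483, -1) = Rational(1, 92483)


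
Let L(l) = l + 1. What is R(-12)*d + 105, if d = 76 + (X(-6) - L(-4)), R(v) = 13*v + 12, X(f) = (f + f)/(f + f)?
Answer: -11415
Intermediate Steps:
X(f) = 1 (X(f) = (2*f)/((2*f)) = (2*f)*(1/(2*f)) = 1)
L(l) = 1 + l
R(v) = 12 + 13*v
d = 80 (d = 76 + (1 - (1 - 4)) = 76 + (1 - 1*(-3)) = 76 + (1 + 3) = 76 + 4 = 80)
R(-12)*d + 105 = (12 + 13*(-12))*80 + 105 = (12 - 156)*80 + 105 = -144*80 + 105 = -11520 + 105 = -11415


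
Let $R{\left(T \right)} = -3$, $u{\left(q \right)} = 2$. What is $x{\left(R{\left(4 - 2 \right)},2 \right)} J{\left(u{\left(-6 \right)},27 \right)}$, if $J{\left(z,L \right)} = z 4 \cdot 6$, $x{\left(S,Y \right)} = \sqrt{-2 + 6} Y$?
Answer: $192$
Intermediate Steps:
$x{\left(S,Y \right)} = 2 Y$ ($x{\left(S,Y \right)} = \sqrt{4} Y = 2 Y$)
$J{\left(z,L \right)} = 24 z$ ($J{\left(z,L \right)} = 4 z 6 = 24 z$)
$x{\left(R{\left(4 - 2 \right)},2 \right)} J{\left(u{\left(-6 \right)},27 \right)} = 2 \cdot 2 \cdot 24 \cdot 2 = 4 \cdot 48 = 192$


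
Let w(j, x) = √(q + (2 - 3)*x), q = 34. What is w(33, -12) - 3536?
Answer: -3536 + √46 ≈ -3529.2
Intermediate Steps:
w(j, x) = √(34 - x) (w(j, x) = √(34 + (2 - 3)*x) = √(34 - x))
w(33, -12) - 3536 = √(34 - 1*(-12)) - 3536 = √(34 + 12) - 3536 = √46 - 3536 = -3536 + √46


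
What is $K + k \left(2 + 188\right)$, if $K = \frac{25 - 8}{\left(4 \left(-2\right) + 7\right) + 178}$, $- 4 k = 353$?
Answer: $- \frac{5935661}{354} \approx -16767.0$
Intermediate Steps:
$k = - \frac{353}{4}$ ($k = \left(- \frac{1}{4}\right) 353 = - \frac{353}{4} \approx -88.25$)
$K = \frac{17}{177}$ ($K = \frac{17}{\left(-8 + 7\right) + 178} = \frac{17}{-1 + 178} = \frac{17}{177} \approx 0.096045$)
$K + k \left(2 + 188\right) = \frac{17}{177} - \frac{353 \left(2 + 188\right)}{4} = \frac{17}{177} - \frac{33535}{2} = - \frac{5935661}{354}$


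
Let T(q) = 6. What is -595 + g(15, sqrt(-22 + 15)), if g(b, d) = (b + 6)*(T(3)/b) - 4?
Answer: -2953/5 ≈ -590.60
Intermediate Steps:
g(b, d) = -4 + 6*(6 + b)/b (g(b, d) = (b + 6)*(6/b) - 4 = (6 + b)*(6/b) - 4 = 6*(6 + b)/b - 4 = -4 + 6*(6 + b)/b)
-595 + g(15, sqrt(-22 + 15)) = -595 + (2 + 36/15) = -595 + (2 + 36*(1/15)) = -595 + (2 + 12/5) = -595 + 22/5 = -2953/5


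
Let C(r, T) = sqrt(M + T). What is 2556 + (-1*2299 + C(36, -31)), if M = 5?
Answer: 257 + I*sqrt(26) ≈ 257.0 + 5.099*I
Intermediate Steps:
C(r, T) = sqrt(5 + T)
2556 + (-1*2299 + C(36, -31)) = 2556 + (-1*2299 + sqrt(5 - 31)) = 2556 + (-2299 + sqrt(-26)) = 2556 + (-2299 + I*sqrt(26)) = 257 + I*sqrt(26)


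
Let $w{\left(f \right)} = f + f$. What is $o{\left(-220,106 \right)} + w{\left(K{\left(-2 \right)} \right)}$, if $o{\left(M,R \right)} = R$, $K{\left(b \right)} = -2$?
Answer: $102$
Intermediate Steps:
$w{\left(f \right)} = 2 f$
$o{\left(-220,106 \right)} + w{\left(K{\left(-2 \right)} \right)} = 106 + 2 \left(-2\right) = 106 - 4 = 102$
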